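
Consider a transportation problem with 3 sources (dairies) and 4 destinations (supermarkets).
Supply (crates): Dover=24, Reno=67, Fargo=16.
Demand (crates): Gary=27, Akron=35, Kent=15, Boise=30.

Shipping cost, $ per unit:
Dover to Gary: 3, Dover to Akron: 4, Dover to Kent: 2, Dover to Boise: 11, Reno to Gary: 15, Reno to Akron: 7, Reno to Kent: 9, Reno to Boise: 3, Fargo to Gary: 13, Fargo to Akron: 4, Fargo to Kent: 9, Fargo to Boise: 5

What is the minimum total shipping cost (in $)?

One minimum-cost allocation:
  Dover→Gary: 24 × $3 = $72
  Reno→Gary: 3 × $15 = $45
  Reno→Akron: 19 × $7 = $133
  Reno→Kent: 15 × $9 = $135
  Reno→Boise: 30 × $3 = $90
  Fargo→Akron: 16 × $4 = $64
Total = 72 + 45 + 133 + 135 + 90 + 64 = $539.

539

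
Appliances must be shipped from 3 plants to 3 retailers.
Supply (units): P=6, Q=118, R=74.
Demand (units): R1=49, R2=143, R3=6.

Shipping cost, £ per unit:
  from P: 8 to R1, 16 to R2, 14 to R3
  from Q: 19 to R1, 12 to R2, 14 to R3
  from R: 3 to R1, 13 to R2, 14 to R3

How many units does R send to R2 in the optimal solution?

The minimum-cost plan:
  P->R3: 6 × £14 = £84
  Q->R2: 118 × £12 = £1416
  R->R1: 49 × £3 = £147
  R->R2: 25 × £13 = £325
Total cost = £1972.
So R→R2 carries 25 units.

25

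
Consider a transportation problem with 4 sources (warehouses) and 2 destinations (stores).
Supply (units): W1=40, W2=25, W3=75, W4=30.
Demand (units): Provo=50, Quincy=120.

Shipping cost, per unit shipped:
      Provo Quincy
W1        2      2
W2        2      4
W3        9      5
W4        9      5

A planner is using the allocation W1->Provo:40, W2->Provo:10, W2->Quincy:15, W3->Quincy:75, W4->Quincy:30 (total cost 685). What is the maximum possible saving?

30

Current plan cost = 40·2 + 10·2 + 15·4 + 75·5 + 30·5 = 685.
Optimal plan:
  W1 to Provo: 25 units
  W1 to Quincy: 15 units
  W2 to Provo: 25 units
  W3 to Quincy: 75 units
  W4 to Quincy: 30 units
Optimal cost = 655.
Saving = 685 − 655 = 30.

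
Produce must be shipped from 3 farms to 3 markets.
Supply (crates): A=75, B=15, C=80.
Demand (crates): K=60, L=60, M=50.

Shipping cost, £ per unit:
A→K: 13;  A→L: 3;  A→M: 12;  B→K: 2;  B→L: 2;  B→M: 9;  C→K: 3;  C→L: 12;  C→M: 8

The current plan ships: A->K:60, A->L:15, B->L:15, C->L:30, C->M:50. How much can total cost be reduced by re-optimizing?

Current plan cost = 60·13 + 15·3 + 15·2 + 30·12 + 50·8 = £1615.
Optimal plan:
  A–L: 60 × £3 = £180
  A–M: 15 × £12 = £180
  B–K: 15 × £2 = £30
  C–K: 45 × £3 = £135
  C–M: 35 × £8 = £280
Optimal cost = £805.
Saving = 1615 − 805 = £810.

810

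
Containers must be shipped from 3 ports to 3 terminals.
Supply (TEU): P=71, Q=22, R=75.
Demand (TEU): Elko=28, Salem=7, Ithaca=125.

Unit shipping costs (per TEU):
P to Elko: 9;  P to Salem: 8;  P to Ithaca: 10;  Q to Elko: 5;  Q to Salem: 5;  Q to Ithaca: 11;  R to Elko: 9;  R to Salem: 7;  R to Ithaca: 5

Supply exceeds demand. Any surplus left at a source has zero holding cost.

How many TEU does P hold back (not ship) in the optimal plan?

Minimum-cost shipments:
  P–Elko: 6 TEU
  P–Salem: 7 TEU
  P–Ithaca: 50 TEU
  Q–Elko: 22 TEU
  R–Ithaca: 75 TEU
Total cost = 1095.
P ships 63 of its 71, leaving 8.

8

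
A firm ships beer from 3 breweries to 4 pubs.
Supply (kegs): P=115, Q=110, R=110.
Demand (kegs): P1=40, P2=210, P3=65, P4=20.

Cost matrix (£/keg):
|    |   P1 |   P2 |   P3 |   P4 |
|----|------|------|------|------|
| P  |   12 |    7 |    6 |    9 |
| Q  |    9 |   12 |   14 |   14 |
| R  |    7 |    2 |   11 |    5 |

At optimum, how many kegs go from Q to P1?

Optimal shipments:
  P→P2: 50 × £7 = £350
  P→P3: 65 × £6 = £390
  Q→P1: 40 × £9 = £360
  Q→P2: 50 × £12 = £600
  Q→P4: 20 × £14 = £280
  R→P2: 110 × £2 = £220
Total cost = £2200.
So Q→P1 carries 40 kegs.

40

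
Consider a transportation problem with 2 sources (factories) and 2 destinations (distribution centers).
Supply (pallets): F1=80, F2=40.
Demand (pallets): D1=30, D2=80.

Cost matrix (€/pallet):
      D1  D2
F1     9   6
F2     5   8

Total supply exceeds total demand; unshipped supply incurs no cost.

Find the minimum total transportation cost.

630

Optimal allocation:
  F1 to D2: 80 × €6 = €480
  F2 to D1: 30 × €5 = €150
Total = 480 + 150 = €630.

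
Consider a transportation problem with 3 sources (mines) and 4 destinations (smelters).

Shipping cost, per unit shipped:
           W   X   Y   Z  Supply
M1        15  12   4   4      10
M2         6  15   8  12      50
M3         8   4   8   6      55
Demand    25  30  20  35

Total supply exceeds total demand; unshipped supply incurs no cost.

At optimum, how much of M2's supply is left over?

5

An optimal plan:
  M1->Z: 10 × 4 = 40
  M2->W: 25 × 6 = 150
  M2->Y: 20 × 8 = 160
  M3->X: 30 × 4 = 120
  M3->Z: 25 × 6 = 150
Total cost = 620.
M2 ships 45 of its 50, leaving 5.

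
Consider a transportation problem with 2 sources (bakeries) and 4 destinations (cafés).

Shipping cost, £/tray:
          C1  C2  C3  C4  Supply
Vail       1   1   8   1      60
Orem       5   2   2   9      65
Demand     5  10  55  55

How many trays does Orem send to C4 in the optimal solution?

0

Solving gives:
  Vail->C1: 5 × £1 = £5
  Vail->C4: 55 × £1 = £55
  Orem->C2: 10 × £2 = £20
  Orem->C3: 55 × £2 = £110
Total cost = £190.
The route Orem→C4 is not used.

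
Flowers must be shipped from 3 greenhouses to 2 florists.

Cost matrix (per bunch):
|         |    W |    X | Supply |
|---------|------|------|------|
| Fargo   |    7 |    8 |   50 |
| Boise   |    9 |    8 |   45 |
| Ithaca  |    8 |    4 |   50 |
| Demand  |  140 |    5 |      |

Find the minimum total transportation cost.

1135

One minimum-cost allocation:
  Fargo→W: 50 × 7 = 350
  Boise→W: 45 × 9 = 405
  Ithaca→W: 45 × 8 = 360
  Ithaca→X: 5 × 4 = 20
Total = 350 + 405 + 360 + 20 = 1135.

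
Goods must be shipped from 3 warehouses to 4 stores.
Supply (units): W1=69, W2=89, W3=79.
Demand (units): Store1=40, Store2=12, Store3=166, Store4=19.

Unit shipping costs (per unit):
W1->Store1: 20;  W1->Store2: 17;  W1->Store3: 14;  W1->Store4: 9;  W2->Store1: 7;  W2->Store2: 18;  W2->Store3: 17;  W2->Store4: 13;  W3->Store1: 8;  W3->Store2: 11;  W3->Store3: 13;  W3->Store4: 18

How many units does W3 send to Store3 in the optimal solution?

67

Solving gives:
  W1→Store3: 50 × 14 = 700
  W1→Store4: 19 × 9 = 171
  W2→Store1: 40 × 7 = 280
  W2→Store3: 49 × 17 = 833
  W3→Store2: 12 × 11 = 132
  W3→Store3: 67 × 13 = 871
Total cost = 2987.
So W3→Store3 carries 67 units.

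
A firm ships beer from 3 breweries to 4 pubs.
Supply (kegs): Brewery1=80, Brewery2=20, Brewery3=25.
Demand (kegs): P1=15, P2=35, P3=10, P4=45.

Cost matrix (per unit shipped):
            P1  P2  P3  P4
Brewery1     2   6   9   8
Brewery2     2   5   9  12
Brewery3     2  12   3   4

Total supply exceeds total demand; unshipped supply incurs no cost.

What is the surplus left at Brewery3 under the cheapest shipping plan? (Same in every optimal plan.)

0

Minimum-cost shipments:
  Brewery1->P1: 15 kegs
  Brewery1->P2: 15 kegs
  Brewery1->P4: 30 kegs
  Brewery2->P2: 20 kegs
  Brewery3->P3: 10 kegs
  Brewery3->P4: 15 kegs
Total cost = 550.
Brewery3 ships 25 of its 25, leaving 0.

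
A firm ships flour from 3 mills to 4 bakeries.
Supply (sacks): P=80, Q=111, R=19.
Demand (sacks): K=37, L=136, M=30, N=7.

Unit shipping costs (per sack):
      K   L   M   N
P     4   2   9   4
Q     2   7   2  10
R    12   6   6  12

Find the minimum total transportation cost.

730

Optimal allocation:
  P–L: 73 × 2 = 146
  P–N: 7 × 4 = 28
  Q–K: 37 × 2 = 74
  Q–L: 44 × 7 = 308
  Q–M: 30 × 2 = 60
  R–L: 19 × 6 = 114
Total = 146 + 28 + 74 + 308 + 60 + 114 = 730.
(Supply check: P ships 80; Q ships 111; R ships 19.)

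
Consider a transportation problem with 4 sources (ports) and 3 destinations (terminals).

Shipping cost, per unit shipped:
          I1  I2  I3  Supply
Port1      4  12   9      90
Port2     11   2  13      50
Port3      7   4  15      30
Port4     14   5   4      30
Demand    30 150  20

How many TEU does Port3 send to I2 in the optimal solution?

Optimal shipments:
  Port1->I1: 30 TEU
  Port1->I2: 40 TEU
  Port1->I3: 20 TEU
  Port2->I2: 50 TEU
  Port3->I2: 30 TEU
  Port4->I2: 30 TEU
Total cost = 1150.
So Port3→I2 carries 30 TEU.

30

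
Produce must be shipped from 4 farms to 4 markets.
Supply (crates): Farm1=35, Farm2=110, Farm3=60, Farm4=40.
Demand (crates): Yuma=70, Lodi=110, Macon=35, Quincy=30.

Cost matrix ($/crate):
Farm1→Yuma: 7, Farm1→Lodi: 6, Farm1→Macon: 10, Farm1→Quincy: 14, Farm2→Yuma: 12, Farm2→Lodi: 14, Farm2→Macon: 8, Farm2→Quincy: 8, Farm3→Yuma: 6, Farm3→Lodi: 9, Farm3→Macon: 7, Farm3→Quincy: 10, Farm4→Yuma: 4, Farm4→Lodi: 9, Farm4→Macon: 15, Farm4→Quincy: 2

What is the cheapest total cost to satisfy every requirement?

1970

One minimum-cost allocation:
  Farm1->Lodi: 35 × $6 = $210
  Farm2->Lodi: 45 × $14 = $630
  Farm2->Macon: 35 × $8 = $280
  Farm2->Quincy: 30 × $8 = $240
  Farm3->Yuma: 30 × $6 = $180
  Farm3->Lodi: 30 × $9 = $270
  Farm4->Yuma: 40 × $4 = $160
Total = 210 + 630 + 280 + 240 + 180 + 270 + 160 = $1970.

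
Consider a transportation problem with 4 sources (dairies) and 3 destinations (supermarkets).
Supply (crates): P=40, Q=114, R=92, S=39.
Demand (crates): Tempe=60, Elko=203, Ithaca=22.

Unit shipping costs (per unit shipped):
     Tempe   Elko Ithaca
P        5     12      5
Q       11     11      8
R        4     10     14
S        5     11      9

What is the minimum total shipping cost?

An optimal shipping plan:
  P to Tempe: 18 crates
  P to Ithaca: 22 crates
  Q to Elko: 114 crates
  R to Tempe: 42 crates
  R to Elko: 50 crates
  S to Elko: 39 crates
Total cost = 2551.
(Supply check: P ships 40; Q ships 114; R ships 92; S ships 39.)

2551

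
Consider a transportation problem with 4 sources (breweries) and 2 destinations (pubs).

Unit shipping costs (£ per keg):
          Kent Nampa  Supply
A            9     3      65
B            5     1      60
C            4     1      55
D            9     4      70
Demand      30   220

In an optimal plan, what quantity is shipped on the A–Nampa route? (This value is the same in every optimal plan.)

The minimum-cost plan:
  A to Nampa: 65 × £3 = £195
  B to Nampa: 60 × £1 = £60
  C to Kent: 30 × £4 = £120
  C to Nampa: 25 × £1 = £25
  D to Nampa: 70 × £4 = £280
Total cost = £680.
So A→Nampa carries 65 kegs.

65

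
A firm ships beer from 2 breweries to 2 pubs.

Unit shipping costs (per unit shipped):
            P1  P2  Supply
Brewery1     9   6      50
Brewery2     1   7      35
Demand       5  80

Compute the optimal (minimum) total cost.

515

Optimal allocation:
  Brewery1 to P2: 50 × 6 = 300
  Brewery2 to P1: 5 × 1 = 5
  Brewery2 to P2: 30 × 7 = 210
Total = 300 + 5 + 210 = 515.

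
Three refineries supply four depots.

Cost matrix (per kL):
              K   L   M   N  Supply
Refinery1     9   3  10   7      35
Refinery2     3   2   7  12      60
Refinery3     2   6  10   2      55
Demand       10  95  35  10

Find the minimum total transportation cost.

Optimal allocation:
  Refinery1→L: 35 × 3 = 105
  Refinery2→L: 60 × 2 = 120
  Refinery3→K: 10 × 2 = 20
  Refinery3→M: 35 × 10 = 350
  Refinery3→N: 10 × 2 = 20
Total = 105 + 120 + 20 + 350 + 20 = 615.

615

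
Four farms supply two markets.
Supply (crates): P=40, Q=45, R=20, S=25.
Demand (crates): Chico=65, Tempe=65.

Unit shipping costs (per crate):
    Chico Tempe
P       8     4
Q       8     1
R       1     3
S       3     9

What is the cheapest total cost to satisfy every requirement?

Optimal allocation:
  P->Chico: 20 × 8 = 160
  P->Tempe: 20 × 4 = 80
  Q->Tempe: 45 × 1 = 45
  R->Chico: 20 × 1 = 20
  S->Chico: 25 × 3 = 75
Total = 160 + 80 + 45 + 20 + 75 = 380.
(Supply check: P ships 40; Q ships 45; R ships 20; S ships 25.)

380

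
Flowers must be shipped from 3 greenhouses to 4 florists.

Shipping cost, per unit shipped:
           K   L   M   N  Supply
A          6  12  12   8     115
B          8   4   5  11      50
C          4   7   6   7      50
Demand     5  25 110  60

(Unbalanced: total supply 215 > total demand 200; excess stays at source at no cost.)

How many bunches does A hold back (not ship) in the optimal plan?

15

An optimal plan:
  A->K: 5 × 6 = 30
  A->M: 35 × 12 = 420
  A->N: 60 × 8 = 480
  B->L: 25 × 4 = 100
  B->M: 25 × 5 = 125
  C->M: 50 × 6 = 300
Total cost = 1455.
A ships 100 of its 115, leaving 15.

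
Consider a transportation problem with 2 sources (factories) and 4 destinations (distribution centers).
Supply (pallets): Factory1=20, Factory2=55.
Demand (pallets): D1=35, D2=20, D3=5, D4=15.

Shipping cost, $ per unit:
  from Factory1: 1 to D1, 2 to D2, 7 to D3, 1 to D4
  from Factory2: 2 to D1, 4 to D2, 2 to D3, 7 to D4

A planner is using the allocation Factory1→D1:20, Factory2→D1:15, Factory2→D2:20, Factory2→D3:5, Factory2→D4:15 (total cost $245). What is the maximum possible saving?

Current plan cost = 20·1 + 15·2 + 20·4 + 5·2 + 15·7 = $245.
Optimal plan:
  Factory1 to D2: 5 × $2 = $10
  Factory1 to D4: 15 × $1 = $15
  Factory2 to D1: 35 × $2 = $70
  Factory2 to D2: 15 × $4 = $60
  Factory2 to D3: 5 × $2 = $10
Optimal cost = $165.
Saving = 245 − 165 = $80.

80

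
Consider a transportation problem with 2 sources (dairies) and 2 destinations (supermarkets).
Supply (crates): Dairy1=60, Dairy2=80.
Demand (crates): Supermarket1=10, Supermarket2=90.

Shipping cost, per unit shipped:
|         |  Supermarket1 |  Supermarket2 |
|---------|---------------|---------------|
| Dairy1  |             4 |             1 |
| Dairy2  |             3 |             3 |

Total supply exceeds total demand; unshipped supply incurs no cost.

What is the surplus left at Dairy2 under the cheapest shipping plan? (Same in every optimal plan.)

An optimal plan:
  Dairy1–Supermarket2: 60 × 1 = 60
  Dairy2–Supermarket1: 10 × 3 = 30
  Dairy2–Supermarket2: 30 × 3 = 90
Total cost = 180.
Dairy2 ships 40 of its 80, leaving 40.

40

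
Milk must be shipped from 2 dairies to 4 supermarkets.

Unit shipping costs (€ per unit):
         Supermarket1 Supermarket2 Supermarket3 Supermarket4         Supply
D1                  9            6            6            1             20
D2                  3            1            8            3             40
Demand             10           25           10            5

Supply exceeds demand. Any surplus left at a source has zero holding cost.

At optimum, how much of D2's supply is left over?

Minimum-cost shipments:
  D1→Supermarket3: 10 × €6 = €60
  D1→Supermarket4: 5 × €1 = €5
  D2→Supermarket1: 10 × €3 = €30
  D2→Supermarket2: 25 × €1 = €25
Total cost = €120.
D2 ships 35 of its 40, leaving 5.

5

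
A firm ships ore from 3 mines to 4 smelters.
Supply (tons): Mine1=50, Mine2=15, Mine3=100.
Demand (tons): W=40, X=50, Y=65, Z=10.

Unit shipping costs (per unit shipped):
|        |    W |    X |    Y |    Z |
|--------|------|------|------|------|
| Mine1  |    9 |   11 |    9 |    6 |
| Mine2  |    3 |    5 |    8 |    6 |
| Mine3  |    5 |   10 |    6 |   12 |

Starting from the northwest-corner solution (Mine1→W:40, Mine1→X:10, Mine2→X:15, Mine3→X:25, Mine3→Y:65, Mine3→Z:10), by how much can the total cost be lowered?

Current plan cost = 40·9 + 10·11 + 15·5 + 25·10 + 65·6 + 10·12 = 1305.
Optimal plan:
  Mine1→X: 35 tons
  Mine1→Y: 5 tons
  Mine1→Z: 10 tons
  Mine2→X: 15 tons
  Mine3→W: 40 tons
  Mine3→Y: 60 tons
Optimal cost = 1125.
Saving = 1305 − 1125 = 180.

180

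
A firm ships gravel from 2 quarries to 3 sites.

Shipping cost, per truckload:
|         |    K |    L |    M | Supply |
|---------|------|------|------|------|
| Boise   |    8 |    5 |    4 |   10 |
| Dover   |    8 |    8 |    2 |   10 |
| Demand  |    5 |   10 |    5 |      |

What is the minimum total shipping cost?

One minimum-cost allocation:
  Boise->L: 10 × 5 = 50
  Dover->K: 5 × 8 = 40
  Dover->M: 5 × 2 = 10
Total = 50 + 40 + 10 = 100.

100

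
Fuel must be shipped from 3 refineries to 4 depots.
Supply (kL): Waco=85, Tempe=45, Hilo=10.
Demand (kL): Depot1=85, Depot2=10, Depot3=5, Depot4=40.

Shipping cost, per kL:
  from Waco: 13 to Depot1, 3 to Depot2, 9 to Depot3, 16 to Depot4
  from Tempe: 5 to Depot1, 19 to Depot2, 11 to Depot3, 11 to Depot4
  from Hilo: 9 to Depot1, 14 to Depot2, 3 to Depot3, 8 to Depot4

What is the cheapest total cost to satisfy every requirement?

One minimum-cost allocation:
  Waco–Depot1: 40 kL
  Waco–Depot2: 10 kL
  Waco–Depot3: 5 kL
  Waco–Depot4: 30 kL
  Tempe–Depot1: 45 kL
  Hilo–Depot4: 10 kL
Total cost = 1380.

1380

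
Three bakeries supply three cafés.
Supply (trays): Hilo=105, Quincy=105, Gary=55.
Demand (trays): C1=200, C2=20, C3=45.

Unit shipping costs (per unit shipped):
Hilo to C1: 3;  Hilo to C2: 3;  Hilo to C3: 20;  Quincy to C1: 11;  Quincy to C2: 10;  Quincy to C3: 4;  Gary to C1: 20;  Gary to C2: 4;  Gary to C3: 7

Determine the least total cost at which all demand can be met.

1725

A cheapest plan:
  Hilo to C1: 105 trays
  Quincy to C1: 95 trays
  Quincy to C3: 10 trays
  Gary to C2: 20 trays
  Gary to C3: 35 trays
Total cost = 1725.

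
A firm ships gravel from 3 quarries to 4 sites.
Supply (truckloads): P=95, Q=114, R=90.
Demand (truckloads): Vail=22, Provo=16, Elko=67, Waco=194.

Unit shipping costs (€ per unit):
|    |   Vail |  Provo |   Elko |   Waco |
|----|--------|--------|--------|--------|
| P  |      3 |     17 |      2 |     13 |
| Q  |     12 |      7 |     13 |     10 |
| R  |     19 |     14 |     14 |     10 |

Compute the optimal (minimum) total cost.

An optimal shipping plan:
  P–Vail: 22 truckloads
  P–Elko: 67 truckloads
  P–Waco: 6 truckloads
  Q–Provo: 16 truckloads
  Q–Waco: 98 truckloads
  R–Waco: 90 truckloads
Total cost = €2270.

2270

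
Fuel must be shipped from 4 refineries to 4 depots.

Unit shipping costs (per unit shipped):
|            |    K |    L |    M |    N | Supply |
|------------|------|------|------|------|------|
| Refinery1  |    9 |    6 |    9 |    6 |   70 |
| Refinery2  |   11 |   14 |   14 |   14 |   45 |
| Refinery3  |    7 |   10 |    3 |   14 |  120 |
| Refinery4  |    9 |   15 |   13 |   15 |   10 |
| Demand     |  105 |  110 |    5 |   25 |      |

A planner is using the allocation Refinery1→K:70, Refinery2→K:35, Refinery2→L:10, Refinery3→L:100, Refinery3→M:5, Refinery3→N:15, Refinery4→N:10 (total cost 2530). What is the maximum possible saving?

510

Current plan cost = 70·9 + 35·11 + 10·14 + 100·10 + 5·3 + 15·14 + 10·15 = 2530.
Optimal plan:
  Refinery1→L: 70 × 6 = 420
  Refinery2→K: 20 × 11 = 220
  Refinery2→N: 25 × 14 = 350
  Refinery3→K: 75 × 7 = 525
  Refinery3→L: 40 × 10 = 400
  Refinery3→M: 5 × 3 = 15
  Refinery4→K: 10 × 9 = 90
Optimal cost = 2020.
Saving = 2530 − 2020 = 510.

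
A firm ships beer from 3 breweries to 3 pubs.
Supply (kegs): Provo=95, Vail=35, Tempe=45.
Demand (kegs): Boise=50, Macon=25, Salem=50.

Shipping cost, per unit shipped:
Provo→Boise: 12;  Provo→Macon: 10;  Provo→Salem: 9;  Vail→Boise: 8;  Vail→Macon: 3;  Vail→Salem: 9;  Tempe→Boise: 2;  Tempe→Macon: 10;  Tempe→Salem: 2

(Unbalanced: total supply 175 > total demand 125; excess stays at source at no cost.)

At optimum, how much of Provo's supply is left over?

Minimum-cost shipments:
  Provo to Salem: 45 × 9 = 405
  Vail to Boise: 10 × 8 = 80
  Vail to Macon: 25 × 3 = 75
  Tempe to Boise: 40 × 2 = 80
  Tempe to Salem: 5 × 2 = 10
Total cost = 650.
Provo ships 45 of its 95, leaving 50.

50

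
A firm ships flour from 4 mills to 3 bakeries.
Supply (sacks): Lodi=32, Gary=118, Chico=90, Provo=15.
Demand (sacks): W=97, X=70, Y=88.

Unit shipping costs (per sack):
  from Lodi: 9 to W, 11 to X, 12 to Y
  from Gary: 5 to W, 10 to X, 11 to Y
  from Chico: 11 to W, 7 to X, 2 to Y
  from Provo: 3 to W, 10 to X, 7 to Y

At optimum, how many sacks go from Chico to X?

Solving gives:
  Lodi→X: 32 × 11 = 352
  Gary→W: 82 × 5 = 410
  Gary→X: 36 × 10 = 360
  Chico→X: 2 × 7 = 14
  Chico→Y: 88 × 2 = 176
  Provo→W: 15 × 3 = 45
Total cost = 1357.
So Chico→X carries 2 sacks.

2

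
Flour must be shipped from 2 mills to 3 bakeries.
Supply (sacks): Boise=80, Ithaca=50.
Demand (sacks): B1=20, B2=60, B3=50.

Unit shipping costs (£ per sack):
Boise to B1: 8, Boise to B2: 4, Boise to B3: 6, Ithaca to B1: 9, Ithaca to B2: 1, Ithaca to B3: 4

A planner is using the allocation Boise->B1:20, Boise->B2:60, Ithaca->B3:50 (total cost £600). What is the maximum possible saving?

50

Current plan cost = 20·8 + 60·4 + 50·4 = £600.
Optimal plan:
  Boise–B1: 20 × £8 = £160
  Boise–B2: 10 × £4 = £40
  Boise–B3: 50 × £6 = £300
  Ithaca–B2: 50 × £1 = £50
Optimal cost = £550.
Saving = 600 − 550 = £50.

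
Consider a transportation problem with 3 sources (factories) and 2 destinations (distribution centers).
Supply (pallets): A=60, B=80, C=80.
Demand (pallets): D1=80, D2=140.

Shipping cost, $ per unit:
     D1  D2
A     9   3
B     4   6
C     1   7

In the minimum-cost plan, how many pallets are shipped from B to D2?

80

The minimum-cost plan:
  A–D2: 60 × $3 = $180
  B–D2: 80 × $6 = $480
  C–D1: 80 × $1 = $80
Total cost = $740.
So B→D2 carries 80 pallets.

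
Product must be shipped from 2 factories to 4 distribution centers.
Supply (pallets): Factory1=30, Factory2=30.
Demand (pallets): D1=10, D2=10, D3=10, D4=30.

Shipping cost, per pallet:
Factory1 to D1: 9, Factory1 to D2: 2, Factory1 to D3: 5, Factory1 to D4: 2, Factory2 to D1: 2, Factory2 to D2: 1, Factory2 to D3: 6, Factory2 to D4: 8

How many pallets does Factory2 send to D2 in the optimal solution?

Solving gives:
  Factory1→D4: 30 × 2 = 60
  Factory2→D1: 10 × 2 = 20
  Factory2→D2: 10 × 1 = 10
  Factory2→D3: 10 × 6 = 60
Total cost = 150.
So Factory2→D2 carries 10 pallets.

10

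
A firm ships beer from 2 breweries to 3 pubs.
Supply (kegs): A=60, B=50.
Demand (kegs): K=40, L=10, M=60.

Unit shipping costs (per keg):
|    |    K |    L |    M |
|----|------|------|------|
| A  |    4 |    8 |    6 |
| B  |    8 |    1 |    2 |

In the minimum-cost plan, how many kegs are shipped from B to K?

Solving gives:
  A→K: 40 × 4 = 160
  A→M: 20 × 6 = 120
  B→L: 10 × 1 = 10
  B→M: 40 × 2 = 80
Total cost = 370.
The route B→K is not used.

0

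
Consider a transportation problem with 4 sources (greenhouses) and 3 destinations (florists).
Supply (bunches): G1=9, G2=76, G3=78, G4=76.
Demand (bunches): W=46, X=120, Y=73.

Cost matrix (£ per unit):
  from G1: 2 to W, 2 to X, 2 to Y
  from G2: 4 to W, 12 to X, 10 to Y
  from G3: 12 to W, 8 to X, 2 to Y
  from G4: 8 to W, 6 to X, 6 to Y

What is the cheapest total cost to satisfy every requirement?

One minimum-cost allocation:
  G1 to X: 9 × £2 = £18
  G2 to W: 46 × £4 = £184
  G2 to X: 30 × £12 = £360
  G3 to X: 5 × £8 = £40
  G3 to Y: 73 × £2 = £146
  G4 to X: 76 × £6 = £456
Total = 18 + 184 + 360 + 40 + 146 + 456 = £1204.
(Supply check: G1 ships 9; G2 ships 76; G3 ships 78; G4 ships 76.)

1204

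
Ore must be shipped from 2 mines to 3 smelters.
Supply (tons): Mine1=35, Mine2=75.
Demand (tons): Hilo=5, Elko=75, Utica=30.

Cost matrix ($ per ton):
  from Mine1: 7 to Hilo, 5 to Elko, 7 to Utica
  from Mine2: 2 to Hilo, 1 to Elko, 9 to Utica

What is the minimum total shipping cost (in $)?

315

An optimal shipping plan:
  Mine1->Elko: 5 × $5 = $25
  Mine1->Utica: 30 × $7 = $210
  Mine2->Hilo: 5 × $2 = $10
  Mine2->Elko: 70 × $1 = $70
Total = 25 + 210 + 10 + 70 = $315.
(Supply check: Mine1 ships 35; Mine2 ships 75.)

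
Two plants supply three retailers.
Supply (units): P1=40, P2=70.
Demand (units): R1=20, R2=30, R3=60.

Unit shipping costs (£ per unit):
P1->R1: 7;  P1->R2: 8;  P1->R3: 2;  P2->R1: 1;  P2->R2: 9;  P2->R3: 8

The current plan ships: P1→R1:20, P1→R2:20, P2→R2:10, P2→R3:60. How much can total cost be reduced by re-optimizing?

340

Current plan cost = 20·7 + 20·8 + 10·9 + 60·8 = £870.
Optimal plan:
  P1->R3: 40 × £2 = £80
  P2->R1: 20 × £1 = £20
  P2->R2: 30 × £9 = £270
  P2->R3: 20 × £8 = £160
Optimal cost = £530.
Saving = 870 − 530 = £340.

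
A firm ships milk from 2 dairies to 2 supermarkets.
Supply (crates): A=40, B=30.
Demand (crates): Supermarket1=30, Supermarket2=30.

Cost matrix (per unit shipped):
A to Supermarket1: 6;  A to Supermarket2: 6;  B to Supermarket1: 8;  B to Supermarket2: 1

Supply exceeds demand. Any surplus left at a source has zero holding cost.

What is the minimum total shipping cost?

210

An optimal shipping plan:
  A to Supermarket1: 30 crates
  B to Supermarket2: 30 crates
Total cost = 210.
(Supply check: A ships 30; B ships 30.)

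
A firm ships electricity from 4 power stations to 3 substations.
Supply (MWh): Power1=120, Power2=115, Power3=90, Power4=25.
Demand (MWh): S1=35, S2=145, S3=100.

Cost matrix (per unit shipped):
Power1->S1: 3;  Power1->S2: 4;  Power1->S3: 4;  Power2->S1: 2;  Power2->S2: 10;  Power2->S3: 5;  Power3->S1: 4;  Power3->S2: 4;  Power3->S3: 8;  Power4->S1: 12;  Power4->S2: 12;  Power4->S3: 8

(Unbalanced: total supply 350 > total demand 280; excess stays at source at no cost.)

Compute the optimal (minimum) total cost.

An optimal shipping plan:
  Power1->S2: 55 MWh
  Power1->S3: 65 MWh
  Power2->S1: 35 MWh
  Power2->S3: 35 MWh
  Power3->S2: 90 MWh
Total cost = 1085.

1085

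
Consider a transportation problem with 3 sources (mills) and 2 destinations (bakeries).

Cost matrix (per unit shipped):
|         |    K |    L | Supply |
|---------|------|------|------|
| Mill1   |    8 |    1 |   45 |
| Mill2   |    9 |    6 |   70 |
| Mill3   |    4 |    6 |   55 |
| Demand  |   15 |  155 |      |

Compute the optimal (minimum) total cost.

765

A cheapest plan:
  Mill1 to L: 45 × 1 = 45
  Mill2 to L: 70 × 6 = 420
  Mill3 to K: 15 × 4 = 60
  Mill3 to L: 40 × 6 = 240
Total = 45 + 420 + 60 + 240 = 765.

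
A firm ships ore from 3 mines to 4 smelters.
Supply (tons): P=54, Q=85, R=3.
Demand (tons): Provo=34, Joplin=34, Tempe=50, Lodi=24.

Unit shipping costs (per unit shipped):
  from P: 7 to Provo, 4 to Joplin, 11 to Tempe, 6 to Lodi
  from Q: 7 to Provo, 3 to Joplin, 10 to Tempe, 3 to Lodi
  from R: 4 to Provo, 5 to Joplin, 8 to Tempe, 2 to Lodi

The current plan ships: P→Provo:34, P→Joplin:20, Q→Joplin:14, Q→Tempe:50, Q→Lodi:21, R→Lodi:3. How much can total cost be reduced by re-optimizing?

Current plan cost = 34·7 + 20·4 + 14·3 + 50·10 + 21·3 + 3·2 = 929.
Optimal plan:
  P to Provo: 31 × 7 = 217
  P to Joplin: 23 × 4 = 92
  Q to Joplin: 11 × 3 = 33
  Q to Tempe: 50 × 10 = 500
  Q to Lodi: 24 × 3 = 72
  R to Provo: 3 × 4 = 12
Optimal cost = 926.
Saving = 929 − 926 = 3.

3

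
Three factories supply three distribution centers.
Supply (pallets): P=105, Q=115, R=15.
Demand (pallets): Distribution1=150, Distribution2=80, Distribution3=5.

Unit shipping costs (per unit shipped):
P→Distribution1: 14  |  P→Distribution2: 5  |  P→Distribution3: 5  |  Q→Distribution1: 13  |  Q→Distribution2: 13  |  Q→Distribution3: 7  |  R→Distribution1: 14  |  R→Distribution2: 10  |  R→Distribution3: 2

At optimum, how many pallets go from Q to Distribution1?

The minimum-cost plan:
  P→Distribution1: 25 × 14 = 350
  P→Distribution2: 80 × 5 = 400
  Q→Distribution1: 115 × 13 = 1495
  R→Distribution1: 10 × 14 = 140
  R→Distribution3: 5 × 2 = 10
Total cost = 2395.
So Q→Distribution1 carries 115 pallets.

115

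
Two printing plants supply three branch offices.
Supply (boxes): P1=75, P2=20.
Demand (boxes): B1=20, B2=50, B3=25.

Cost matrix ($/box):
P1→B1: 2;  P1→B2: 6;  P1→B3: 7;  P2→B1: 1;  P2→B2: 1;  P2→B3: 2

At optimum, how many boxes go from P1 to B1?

Solving gives:
  P1->B1: 20 × $2 = $40
  P1->B2: 50 × $6 = $300
  P1->B3: 5 × $7 = $35
  P2->B3: 20 × $2 = $40
Total cost = $415.
So P1→B1 carries 20 boxes.

20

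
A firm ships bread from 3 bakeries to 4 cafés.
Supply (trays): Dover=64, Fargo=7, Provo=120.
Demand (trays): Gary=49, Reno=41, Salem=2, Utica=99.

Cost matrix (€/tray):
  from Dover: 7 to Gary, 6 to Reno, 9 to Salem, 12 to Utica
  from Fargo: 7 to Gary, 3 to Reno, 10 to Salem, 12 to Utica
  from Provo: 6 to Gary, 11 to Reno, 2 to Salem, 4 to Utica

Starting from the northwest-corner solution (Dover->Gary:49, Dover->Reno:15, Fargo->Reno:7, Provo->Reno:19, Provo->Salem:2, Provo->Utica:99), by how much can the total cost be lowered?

Current plan cost = 49·7 + 15·6 + 7·3 + 19·11 + 2·2 + 99·4 = €1063.
Optimal plan:
  Dover→Gary: 30 × €7 = €210
  Dover→Reno: 34 × €6 = €204
  Fargo→Reno: 7 × €3 = €21
  Provo→Gary: 19 × €6 = €114
  Provo→Salem: 2 × €2 = €4
  Provo→Utica: 99 × €4 = €396
Optimal cost = €949.
Saving = 1063 − 949 = €114.

114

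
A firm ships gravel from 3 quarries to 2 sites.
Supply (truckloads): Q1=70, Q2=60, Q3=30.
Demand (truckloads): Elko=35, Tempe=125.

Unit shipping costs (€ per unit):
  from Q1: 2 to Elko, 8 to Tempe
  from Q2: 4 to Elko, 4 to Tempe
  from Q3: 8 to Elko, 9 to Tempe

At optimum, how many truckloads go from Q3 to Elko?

0

Solving gives:
  Q1→Elko: 35 × €2 = €70
  Q1→Tempe: 35 × €8 = €280
  Q2→Tempe: 60 × €4 = €240
  Q3→Tempe: 30 × €9 = €270
Total cost = €860.
The route Q3→Elko is not used.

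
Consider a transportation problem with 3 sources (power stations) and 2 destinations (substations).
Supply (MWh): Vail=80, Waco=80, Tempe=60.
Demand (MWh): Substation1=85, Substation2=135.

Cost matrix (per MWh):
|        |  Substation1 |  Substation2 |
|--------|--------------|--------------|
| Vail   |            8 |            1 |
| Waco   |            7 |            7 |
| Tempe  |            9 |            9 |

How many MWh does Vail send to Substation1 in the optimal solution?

Optimal shipments:
  Vail–Substation2: 80 MWh
  Waco–Substation1: 80 MWh
  Tempe–Substation1: 5 MWh
  Tempe–Substation2: 55 MWh
Total cost = 1180.
The route Vail→Substation1 is not used.

0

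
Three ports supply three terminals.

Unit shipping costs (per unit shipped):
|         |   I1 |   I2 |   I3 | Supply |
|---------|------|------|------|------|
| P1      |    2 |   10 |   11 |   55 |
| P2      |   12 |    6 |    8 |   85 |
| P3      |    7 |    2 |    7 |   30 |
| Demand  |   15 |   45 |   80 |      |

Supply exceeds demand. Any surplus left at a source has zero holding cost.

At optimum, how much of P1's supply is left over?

30

Minimum-cost shipments:
  P1->I1: 15 × 2 = 30
  P1->I3: 10 × 11 = 110
  P2->I2: 15 × 6 = 90
  P2->I3: 70 × 8 = 560
  P3->I2: 30 × 2 = 60
Total cost = 850.
P1 ships 25 of its 55, leaving 30.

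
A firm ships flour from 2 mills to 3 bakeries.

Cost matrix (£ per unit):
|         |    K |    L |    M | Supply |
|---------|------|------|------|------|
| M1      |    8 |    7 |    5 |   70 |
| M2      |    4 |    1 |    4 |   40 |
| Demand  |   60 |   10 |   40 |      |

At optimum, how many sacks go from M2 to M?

0

The minimum-cost plan:
  M1 to K: 30 × £8 = £240
  M1 to M: 40 × £5 = £200
  M2 to K: 30 × £4 = £120
  M2 to L: 10 × £1 = £10
Total cost = £570.
The route M2→M is not used.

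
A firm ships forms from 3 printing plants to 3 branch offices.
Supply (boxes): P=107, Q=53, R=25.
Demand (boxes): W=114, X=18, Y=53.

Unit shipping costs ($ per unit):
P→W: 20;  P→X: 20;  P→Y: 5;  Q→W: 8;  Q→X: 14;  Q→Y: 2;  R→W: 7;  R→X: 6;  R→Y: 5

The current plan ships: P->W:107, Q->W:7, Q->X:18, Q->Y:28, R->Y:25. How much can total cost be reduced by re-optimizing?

703

Current plan cost = 107·20 + 7·8 + 18·14 + 28·2 + 25·5 = $2629.
Optimal plan:
  P->W: 54 × $20 = $1080
  P->Y: 53 × $5 = $265
  Q->W: 53 × $8 = $424
  R->W: 7 × $7 = $49
  R->X: 18 × $6 = $108
Optimal cost = $1926.
Saving = 2629 − 1926 = $703.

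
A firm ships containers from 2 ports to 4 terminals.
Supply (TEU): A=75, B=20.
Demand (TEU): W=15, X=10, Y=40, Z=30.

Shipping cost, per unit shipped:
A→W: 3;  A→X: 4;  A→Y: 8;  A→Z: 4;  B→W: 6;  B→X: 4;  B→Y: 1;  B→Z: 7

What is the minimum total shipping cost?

An optimal shipping plan:
  A→W: 15 × 3 = 45
  A→X: 10 × 4 = 40
  A→Y: 20 × 8 = 160
  A→Z: 30 × 4 = 120
  B→Y: 20 × 1 = 20
Total = 45 + 40 + 160 + 120 + 20 = 385.
(Supply check: A ships 75; B ships 20.)

385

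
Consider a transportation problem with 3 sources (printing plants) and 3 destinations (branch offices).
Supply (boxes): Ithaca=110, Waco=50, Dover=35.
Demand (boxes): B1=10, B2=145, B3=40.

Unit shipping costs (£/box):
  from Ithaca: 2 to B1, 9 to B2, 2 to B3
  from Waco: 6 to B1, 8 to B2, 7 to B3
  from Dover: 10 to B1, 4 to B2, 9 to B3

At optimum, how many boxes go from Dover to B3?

0

Optimal shipments:
  Ithaca->B1: 10 × £2 = £20
  Ithaca->B2: 60 × £9 = £540
  Ithaca->B3: 40 × £2 = £80
  Waco->B2: 50 × £8 = £400
  Dover->B2: 35 × £4 = £140
Total cost = £1180.
The route Dover→B3 is not used.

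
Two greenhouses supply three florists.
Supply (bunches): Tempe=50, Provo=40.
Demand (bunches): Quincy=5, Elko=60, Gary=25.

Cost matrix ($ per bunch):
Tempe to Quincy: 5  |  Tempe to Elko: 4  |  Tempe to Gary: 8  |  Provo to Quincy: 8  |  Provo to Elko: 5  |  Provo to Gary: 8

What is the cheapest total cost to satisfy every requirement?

480

One minimum-cost allocation:
  Tempe to Quincy: 5 bunches
  Tempe to Elko: 45 bunches
  Provo to Elko: 15 bunches
  Provo to Gary: 25 bunches
Total cost = $480.
(Supply check: Tempe ships 50; Provo ships 40.)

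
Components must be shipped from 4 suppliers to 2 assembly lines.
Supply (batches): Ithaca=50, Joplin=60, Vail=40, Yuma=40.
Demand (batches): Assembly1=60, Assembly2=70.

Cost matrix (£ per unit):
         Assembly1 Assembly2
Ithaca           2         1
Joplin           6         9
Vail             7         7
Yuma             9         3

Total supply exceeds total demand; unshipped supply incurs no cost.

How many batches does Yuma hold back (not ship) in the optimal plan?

0

Minimum-cost shipments:
  Ithaca–Assembly1: 20 × £2 = £40
  Ithaca–Assembly2: 30 × £1 = £30
  Joplin–Assembly1: 40 × £6 = £240
  Yuma–Assembly2: 40 × £3 = £120
Total cost = £430.
Yuma ships 40 of its 40, leaving 0.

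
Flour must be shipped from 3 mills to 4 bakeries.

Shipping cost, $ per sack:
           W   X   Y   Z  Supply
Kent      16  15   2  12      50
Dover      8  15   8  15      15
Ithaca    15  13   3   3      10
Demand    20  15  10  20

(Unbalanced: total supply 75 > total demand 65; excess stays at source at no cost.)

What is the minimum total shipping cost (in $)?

Optimal allocation:
  Kent->W: 5 × $16 = $80
  Kent->X: 15 × $15 = $225
  Kent->Y: 10 × $2 = $20
  Kent->Z: 10 × $12 = $120
  Dover->W: 15 × $8 = $120
  Ithaca->Z: 10 × $3 = $30
Total = 80 + 225 + 20 + 120 + 120 + 30 = $595.
(Supply check: Kent ships 40; Dover ships 15; Ithaca ships 10.)

595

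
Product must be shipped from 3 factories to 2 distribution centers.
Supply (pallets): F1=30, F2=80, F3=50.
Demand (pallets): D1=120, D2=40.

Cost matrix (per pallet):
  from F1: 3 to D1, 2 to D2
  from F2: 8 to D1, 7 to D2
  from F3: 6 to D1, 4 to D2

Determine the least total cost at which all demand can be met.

950

Optimal allocation:
  F1->D1: 30 × 3 = 90
  F2->D1: 80 × 8 = 640
  F3->D1: 10 × 6 = 60
  F3->D2: 40 × 4 = 160
Total = 90 + 640 + 60 + 160 = 950.
(Supply check: F1 ships 30; F2 ships 80; F3 ships 50.)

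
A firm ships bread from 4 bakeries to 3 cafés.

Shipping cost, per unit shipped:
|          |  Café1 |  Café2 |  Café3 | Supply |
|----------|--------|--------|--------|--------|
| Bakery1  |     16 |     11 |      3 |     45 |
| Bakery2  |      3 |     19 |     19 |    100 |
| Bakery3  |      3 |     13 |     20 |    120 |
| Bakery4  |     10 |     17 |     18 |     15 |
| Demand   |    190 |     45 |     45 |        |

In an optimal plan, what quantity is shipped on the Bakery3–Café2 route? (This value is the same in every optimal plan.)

The minimum-cost plan:
  Bakery1 to Café3: 45 × 3 = 135
  Bakery2 to Café1: 100 × 3 = 300
  Bakery3 to Café1: 90 × 3 = 270
  Bakery3 to Café2: 30 × 13 = 390
  Bakery4 to Café2: 15 × 17 = 255
Total cost = 1350.
So Bakery3→Café2 carries 30 trays.

30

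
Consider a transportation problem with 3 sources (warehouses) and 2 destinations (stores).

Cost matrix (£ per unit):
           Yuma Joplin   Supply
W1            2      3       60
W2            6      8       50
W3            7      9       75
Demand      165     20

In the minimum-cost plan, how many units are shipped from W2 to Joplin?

Optimal shipments:
  W1→Yuma: 40 × £2 = £80
  W1→Joplin: 20 × £3 = £60
  W2→Yuma: 50 × £6 = £300
  W3→Yuma: 75 × £7 = £525
Total cost = £965.
The route W2→Joplin is not used.

0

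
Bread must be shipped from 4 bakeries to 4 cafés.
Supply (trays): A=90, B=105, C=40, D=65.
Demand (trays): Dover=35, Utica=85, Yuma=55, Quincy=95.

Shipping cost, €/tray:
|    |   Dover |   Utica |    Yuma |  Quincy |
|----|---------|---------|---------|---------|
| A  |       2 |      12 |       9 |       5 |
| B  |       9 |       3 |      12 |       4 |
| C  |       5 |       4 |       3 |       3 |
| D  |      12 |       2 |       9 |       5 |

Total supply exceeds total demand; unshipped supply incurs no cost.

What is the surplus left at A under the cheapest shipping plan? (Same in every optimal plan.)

Minimum-cost shipments:
  A→Dover: 35 × €2 = €70
  A→Yuma: 15 × €9 = €135
  A→Quincy: 10 × €5 = €50
  B→Utica: 20 × €3 = €60
  B→Quincy: 85 × €4 = €340
  C→Yuma: 40 × €3 = €120
  D→Utica: 65 × €2 = €130
Total cost = €905.
A ships 60 of its 90, leaving 30.

30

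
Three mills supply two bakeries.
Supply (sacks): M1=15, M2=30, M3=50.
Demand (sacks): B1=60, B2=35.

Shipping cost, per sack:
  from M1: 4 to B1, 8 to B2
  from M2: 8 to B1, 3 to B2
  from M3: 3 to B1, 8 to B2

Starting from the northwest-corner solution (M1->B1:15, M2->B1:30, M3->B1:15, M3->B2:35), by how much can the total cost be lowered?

Current plan cost = 15·4 + 30·8 + 15·3 + 35·8 = 625.
Optimal plan:
  M1→B1: 10 × 4 = 40
  M1→B2: 5 × 8 = 40
  M2→B2: 30 × 3 = 90
  M3→B1: 50 × 3 = 150
Optimal cost = 320.
Saving = 625 − 320 = 305.

305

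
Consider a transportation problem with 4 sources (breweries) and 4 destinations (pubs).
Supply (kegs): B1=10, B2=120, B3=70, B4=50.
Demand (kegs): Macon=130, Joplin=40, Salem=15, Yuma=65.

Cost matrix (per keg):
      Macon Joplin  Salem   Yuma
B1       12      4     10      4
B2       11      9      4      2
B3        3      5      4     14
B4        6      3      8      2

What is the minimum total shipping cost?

1090

An optimal shipping plan:
  B1–Joplin: 10 × 4 = 40
  B2–Macon: 40 × 11 = 440
  B2–Salem: 15 × 4 = 60
  B2–Yuma: 65 × 2 = 130
  B3–Macon: 70 × 3 = 210
  B4–Macon: 20 × 6 = 120
  B4–Joplin: 30 × 3 = 90
Total = 40 + 440 + 60 + 130 + 210 + 120 + 90 = 1090.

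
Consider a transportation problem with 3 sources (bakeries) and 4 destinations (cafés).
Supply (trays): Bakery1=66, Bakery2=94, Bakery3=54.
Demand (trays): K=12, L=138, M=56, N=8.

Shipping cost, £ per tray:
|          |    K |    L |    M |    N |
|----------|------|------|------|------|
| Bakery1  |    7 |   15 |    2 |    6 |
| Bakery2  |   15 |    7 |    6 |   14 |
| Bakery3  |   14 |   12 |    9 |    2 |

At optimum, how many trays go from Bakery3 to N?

8

Optimal shipments:
  Bakery1→K: 10 × £7 = £70
  Bakery1→M: 56 × £2 = £112
  Bakery2→L: 94 × £7 = £658
  Bakery3→K: 2 × £14 = £28
  Bakery3→L: 44 × £12 = £528
  Bakery3→N: 8 × £2 = £16
Total cost = £1412.
So Bakery3→N carries 8 trays.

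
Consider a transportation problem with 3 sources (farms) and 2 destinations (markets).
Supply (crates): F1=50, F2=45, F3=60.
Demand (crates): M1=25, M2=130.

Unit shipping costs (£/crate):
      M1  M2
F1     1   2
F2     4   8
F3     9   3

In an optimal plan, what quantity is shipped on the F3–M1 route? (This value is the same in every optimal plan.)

0

Solving gives:
  F1 to M2: 50 × £2 = £100
  F2 to M1: 25 × £4 = £100
  F2 to M2: 20 × £8 = £160
  F3 to M2: 60 × £3 = £180
Total cost = £540.
The route F3→M1 is not used.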